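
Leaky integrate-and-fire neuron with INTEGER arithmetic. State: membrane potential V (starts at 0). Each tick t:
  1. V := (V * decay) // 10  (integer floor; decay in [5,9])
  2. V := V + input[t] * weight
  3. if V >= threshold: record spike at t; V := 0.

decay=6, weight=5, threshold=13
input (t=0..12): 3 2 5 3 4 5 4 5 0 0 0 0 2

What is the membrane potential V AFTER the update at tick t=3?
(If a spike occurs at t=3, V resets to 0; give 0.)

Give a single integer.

Answer: 0

Derivation:
t=0: input=3 -> V=0 FIRE
t=1: input=2 -> V=10
t=2: input=5 -> V=0 FIRE
t=3: input=3 -> V=0 FIRE
t=4: input=4 -> V=0 FIRE
t=5: input=5 -> V=0 FIRE
t=6: input=4 -> V=0 FIRE
t=7: input=5 -> V=0 FIRE
t=8: input=0 -> V=0
t=9: input=0 -> V=0
t=10: input=0 -> V=0
t=11: input=0 -> V=0
t=12: input=2 -> V=10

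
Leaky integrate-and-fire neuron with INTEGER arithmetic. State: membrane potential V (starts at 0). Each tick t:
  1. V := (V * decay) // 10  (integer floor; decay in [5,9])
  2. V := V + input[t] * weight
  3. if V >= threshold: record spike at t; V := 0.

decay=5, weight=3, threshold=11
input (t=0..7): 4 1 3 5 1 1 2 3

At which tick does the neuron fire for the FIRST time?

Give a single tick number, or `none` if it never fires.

Answer: 0

Derivation:
t=0: input=4 -> V=0 FIRE
t=1: input=1 -> V=3
t=2: input=3 -> V=10
t=3: input=5 -> V=0 FIRE
t=4: input=1 -> V=3
t=5: input=1 -> V=4
t=6: input=2 -> V=8
t=7: input=3 -> V=0 FIRE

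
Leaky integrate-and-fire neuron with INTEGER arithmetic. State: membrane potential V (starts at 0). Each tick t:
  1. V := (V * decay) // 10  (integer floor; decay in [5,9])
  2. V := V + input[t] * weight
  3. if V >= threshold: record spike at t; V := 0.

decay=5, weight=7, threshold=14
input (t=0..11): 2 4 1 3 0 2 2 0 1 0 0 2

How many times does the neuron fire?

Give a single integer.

t=0: input=2 -> V=0 FIRE
t=1: input=4 -> V=0 FIRE
t=2: input=1 -> V=7
t=3: input=3 -> V=0 FIRE
t=4: input=0 -> V=0
t=5: input=2 -> V=0 FIRE
t=6: input=2 -> V=0 FIRE
t=7: input=0 -> V=0
t=8: input=1 -> V=7
t=9: input=0 -> V=3
t=10: input=0 -> V=1
t=11: input=2 -> V=0 FIRE

Answer: 6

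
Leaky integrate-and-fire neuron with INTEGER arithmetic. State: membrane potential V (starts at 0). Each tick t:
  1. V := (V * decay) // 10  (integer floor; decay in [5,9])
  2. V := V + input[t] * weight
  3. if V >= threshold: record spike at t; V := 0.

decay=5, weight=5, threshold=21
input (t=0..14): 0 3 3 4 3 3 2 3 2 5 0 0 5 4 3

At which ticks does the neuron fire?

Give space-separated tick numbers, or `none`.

t=0: input=0 -> V=0
t=1: input=3 -> V=15
t=2: input=3 -> V=0 FIRE
t=3: input=4 -> V=20
t=4: input=3 -> V=0 FIRE
t=5: input=3 -> V=15
t=6: input=2 -> V=17
t=7: input=3 -> V=0 FIRE
t=8: input=2 -> V=10
t=9: input=5 -> V=0 FIRE
t=10: input=0 -> V=0
t=11: input=0 -> V=0
t=12: input=5 -> V=0 FIRE
t=13: input=4 -> V=20
t=14: input=3 -> V=0 FIRE

Answer: 2 4 7 9 12 14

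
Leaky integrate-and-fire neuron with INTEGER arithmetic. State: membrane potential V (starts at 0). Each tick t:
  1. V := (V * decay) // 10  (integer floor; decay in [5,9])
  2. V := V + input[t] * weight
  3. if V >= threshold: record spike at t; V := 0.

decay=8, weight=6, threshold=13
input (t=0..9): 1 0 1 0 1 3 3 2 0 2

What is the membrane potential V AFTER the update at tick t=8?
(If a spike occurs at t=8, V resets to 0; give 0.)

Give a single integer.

Answer: 9

Derivation:
t=0: input=1 -> V=6
t=1: input=0 -> V=4
t=2: input=1 -> V=9
t=3: input=0 -> V=7
t=4: input=1 -> V=11
t=5: input=3 -> V=0 FIRE
t=6: input=3 -> V=0 FIRE
t=7: input=2 -> V=12
t=8: input=0 -> V=9
t=9: input=2 -> V=0 FIRE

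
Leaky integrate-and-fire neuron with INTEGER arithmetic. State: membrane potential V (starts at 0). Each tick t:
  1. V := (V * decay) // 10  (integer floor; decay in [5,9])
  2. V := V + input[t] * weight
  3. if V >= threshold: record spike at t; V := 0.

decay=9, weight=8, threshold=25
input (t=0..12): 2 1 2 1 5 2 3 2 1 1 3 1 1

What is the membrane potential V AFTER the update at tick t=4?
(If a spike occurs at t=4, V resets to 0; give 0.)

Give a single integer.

t=0: input=2 -> V=16
t=1: input=1 -> V=22
t=2: input=2 -> V=0 FIRE
t=3: input=1 -> V=8
t=4: input=5 -> V=0 FIRE
t=5: input=2 -> V=16
t=6: input=3 -> V=0 FIRE
t=7: input=2 -> V=16
t=8: input=1 -> V=22
t=9: input=1 -> V=0 FIRE
t=10: input=3 -> V=24
t=11: input=1 -> V=0 FIRE
t=12: input=1 -> V=8

Answer: 0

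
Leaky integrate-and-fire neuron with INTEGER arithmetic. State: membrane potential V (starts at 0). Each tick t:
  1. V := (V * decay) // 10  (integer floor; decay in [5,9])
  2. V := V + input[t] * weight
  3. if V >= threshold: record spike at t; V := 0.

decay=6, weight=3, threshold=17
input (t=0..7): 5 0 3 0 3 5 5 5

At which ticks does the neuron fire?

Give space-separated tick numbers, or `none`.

Answer: 5 7

Derivation:
t=0: input=5 -> V=15
t=1: input=0 -> V=9
t=2: input=3 -> V=14
t=3: input=0 -> V=8
t=4: input=3 -> V=13
t=5: input=5 -> V=0 FIRE
t=6: input=5 -> V=15
t=7: input=5 -> V=0 FIRE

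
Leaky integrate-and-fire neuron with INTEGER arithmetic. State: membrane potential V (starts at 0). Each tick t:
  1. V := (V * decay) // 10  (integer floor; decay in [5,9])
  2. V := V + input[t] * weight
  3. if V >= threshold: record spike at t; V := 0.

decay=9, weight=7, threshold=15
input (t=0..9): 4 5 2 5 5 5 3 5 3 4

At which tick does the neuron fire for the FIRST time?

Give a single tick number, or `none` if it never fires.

t=0: input=4 -> V=0 FIRE
t=1: input=5 -> V=0 FIRE
t=2: input=2 -> V=14
t=3: input=5 -> V=0 FIRE
t=4: input=5 -> V=0 FIRE
t=5: input=5 -> V=0 FIRE
t=6: input=3 -> V=0 FIRE
t=7: input=5 -> V=0 FIRE
t=8: input=3 -> V=0 FIRE
t=9: input=4 -> V=0 FIRE

Answer: 0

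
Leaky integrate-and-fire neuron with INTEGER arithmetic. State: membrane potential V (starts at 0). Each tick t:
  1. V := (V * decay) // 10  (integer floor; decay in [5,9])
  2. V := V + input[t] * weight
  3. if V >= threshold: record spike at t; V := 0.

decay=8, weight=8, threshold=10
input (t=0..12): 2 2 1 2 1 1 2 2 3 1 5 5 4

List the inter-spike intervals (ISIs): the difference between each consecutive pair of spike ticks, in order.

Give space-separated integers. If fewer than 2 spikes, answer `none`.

t=0: input=2 -> V=0 FIRE
t=1: input=2 -> V=0 FIRE
t=2: input=1 -> V=8
t=3: input=2 -> V=0 FIRE
t=4: input=1 -> V=8
t=5: input=1 -> V=0 FIRE
t=6: input=2 -> V=0 FIRE
t=7: input=2 -> V=0 FIRE
t=8: input=3 -> V=0 FIRE
t=9: input=1 -> V=8
t=10: input=5 -> V=0 FIRE
t=11: input=5 -> V=0 FIRE
t=12: input=4 -> V=0 FIRE

Answer: 1 2 2 1 1 1 2 1 1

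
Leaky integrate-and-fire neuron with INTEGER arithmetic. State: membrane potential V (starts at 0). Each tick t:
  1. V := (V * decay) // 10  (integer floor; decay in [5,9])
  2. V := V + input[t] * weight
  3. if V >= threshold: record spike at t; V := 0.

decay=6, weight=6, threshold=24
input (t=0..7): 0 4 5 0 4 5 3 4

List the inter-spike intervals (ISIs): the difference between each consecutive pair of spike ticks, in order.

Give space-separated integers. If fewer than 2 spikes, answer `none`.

t=0: input=0 -> V=0
t=1: input=4 -> V=0 FIRE
t=2: input=5 -> V=0 FIRE
t=3: input=0 -> V=0
t=4: input=4 -> V=0 FIRE
t=5: input=5 -> V=0 FIRE
t=6: input=3 -> V=18
t=7: input=4 -> V=0 FIRE

Answer: 1 2 1 2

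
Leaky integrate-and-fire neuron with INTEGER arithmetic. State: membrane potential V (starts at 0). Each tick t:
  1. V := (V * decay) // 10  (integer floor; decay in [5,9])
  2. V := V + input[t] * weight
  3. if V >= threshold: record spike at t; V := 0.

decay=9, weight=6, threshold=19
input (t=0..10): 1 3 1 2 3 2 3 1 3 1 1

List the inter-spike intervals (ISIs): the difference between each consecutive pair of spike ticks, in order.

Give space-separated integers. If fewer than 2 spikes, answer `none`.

Answer: 3 2 2

Derivation:
t=0: input=1 -> V=6
t=1: input=3 -> V=0 FIRE
t=2: input=1 -> V=6
t=3: input=2 -> V=17
t=4: input=3 -> V=0 FIRE
t=5: input=2 -> V=12
t=6: input=3 -> V=0 FIRE
t=7: input=1 -> V=6
t=8: input=3 -> V=0 FIRE
t=9: input=1 -> V=6
t=10: input=1 -> V=11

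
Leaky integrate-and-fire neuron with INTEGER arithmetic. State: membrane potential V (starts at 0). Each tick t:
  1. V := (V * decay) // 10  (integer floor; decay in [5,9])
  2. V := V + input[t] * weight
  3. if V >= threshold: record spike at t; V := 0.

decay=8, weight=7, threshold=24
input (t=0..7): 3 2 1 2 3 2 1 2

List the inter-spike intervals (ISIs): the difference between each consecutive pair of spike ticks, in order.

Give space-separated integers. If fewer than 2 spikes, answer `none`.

Answer: 3 3

Derivation:
t=0: input=3 -> V=21
t=1: input=2 -> V=0 FIRE
t=2: input=1 -> V=7
t=3: input=2 -> V=19
t=4: input=3 -> V=0 FIRE
t=5: input=2 -> V=14
t=6: input=1 -> V=18
t=7: input=2 -> V=0 FIRE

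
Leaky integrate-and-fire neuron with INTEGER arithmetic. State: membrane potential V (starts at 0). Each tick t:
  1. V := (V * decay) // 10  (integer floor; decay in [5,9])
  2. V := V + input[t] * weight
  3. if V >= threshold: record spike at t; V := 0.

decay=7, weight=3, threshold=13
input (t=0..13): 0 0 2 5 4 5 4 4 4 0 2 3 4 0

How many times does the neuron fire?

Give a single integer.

Answer: 4

Derivation:
t=0: input=0 -> V=0
t=1: input=0 -> V=0
t=2: input=2 -> V=6
t=3: input=5 -> V=0 FIRE
t=4: input=4 -> V=12
t=5: input=5 -> V=0 FIRE
t=6: input=4 -> V=12
t=7: input=4 -> V=0 FIRE
t=8: input=4 -> V=12
t=9: input=0 -> V=8
t=10: input=2 -> V=11
t=11: input=3 -> V=0 FIRE
t=12: input=4 -> V=12
t=13: input=0 -> V=8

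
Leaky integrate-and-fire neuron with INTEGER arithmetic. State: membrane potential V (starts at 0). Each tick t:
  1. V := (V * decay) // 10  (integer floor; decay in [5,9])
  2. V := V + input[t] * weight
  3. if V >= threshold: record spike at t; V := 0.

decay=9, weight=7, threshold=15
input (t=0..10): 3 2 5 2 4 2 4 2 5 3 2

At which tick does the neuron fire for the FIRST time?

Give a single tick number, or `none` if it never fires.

t=0: input=3 -> V=0 FIRE
t=1: input=2 -> V=14
t=2: input=5 -> V=0 FIRE
t=3: input=2 -> V=14
t=4: input=4 -> V=0 FIRE
t=5: input=2 -> V=14
t=6: input=4 -> V=0 FIRE
t=7: input=2 -> V=14
t=8: input=5 -> V=0 FIRE
t=9: input=3 -> V=0 FIRE
t=10: input=2 -> V=14

Answer: 0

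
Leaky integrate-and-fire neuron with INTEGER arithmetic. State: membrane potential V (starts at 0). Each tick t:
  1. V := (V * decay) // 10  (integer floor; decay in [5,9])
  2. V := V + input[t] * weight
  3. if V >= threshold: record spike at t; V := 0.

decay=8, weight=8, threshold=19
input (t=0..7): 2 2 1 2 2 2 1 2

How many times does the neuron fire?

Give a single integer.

t=0: input=2 -> V=16
t=1: input=2 -> V=0 FIRE
t=2: input=1 -> V=8
t=3: input=2 -> V=0 FIRE
t=4: input=2 -> V=16
t=5: input=2 -> V=0 FIRE
t=6: input=1 -> V=8
t=7: input=2 -> V=0 FIRE

Answer: 4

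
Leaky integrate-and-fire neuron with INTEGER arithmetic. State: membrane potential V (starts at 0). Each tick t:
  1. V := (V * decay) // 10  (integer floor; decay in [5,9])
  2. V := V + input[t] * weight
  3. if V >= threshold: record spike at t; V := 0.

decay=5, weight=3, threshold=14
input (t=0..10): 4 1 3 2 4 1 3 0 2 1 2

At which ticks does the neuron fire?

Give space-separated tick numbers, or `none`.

Answer: 4

Derivation:
t=0: input=4 -> V=12
t=1: input=1 -> V=9
t=2: input=3 -> V=13
t=3: input=2 -> V=12
t=4: input=4 -> V=0 FIRE
t=5: input=1 -> V=3
t=6: input=3 -> V=10
t=7: input=0 -> V=5
t=8: input=2 -> V=8
t=9: input=1 -> V=7
t=10: input=2 -> V=9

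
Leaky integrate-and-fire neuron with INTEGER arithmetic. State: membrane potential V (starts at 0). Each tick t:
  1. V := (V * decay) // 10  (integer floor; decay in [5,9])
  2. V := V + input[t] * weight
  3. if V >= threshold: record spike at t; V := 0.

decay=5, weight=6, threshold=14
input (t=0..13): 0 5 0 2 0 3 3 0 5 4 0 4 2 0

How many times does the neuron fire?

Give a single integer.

t=0: input=0 -> V=0
t=1: input=5 -> V=0 FIRE
t=2: input=0 -> V=0
t=3: input=2 -> V=12
t=4: input=0 -> V=6
t=5: input=3 -> V=0 FIRE
t=6: input=3 -> V=0 FIRE
t=7: input=0 -> V=0
t=8: input=5 -> V=0 FIRE
t=9: input=4 -> V=0 FIRE
t=10: input=0 -> V=0
t=11: input=4 -> V=0 FIRE
t=12: input=2 -> V=12
t=13: input=0 -> V=6

Answer: 6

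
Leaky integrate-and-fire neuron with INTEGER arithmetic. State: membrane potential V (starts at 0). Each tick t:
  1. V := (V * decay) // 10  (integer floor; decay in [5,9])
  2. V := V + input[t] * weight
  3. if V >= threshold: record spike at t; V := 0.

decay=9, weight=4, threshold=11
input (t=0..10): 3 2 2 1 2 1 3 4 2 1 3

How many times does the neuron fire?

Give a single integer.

t=0: input=3 -> V=0 FIRE
t=1: input=2 -> V=8
t=2: input=2 -> V=0 FIRE
t=3: input=1 -> V=4
t=4: input=2 -> V=0 FIRE
t=5: input=1 -> V=4
t=6: input=3 -> V=0 FIRE
t=7: input=4 -> V=0 FIRE
t=8: input=2 -> V=8
t=9: input=1 -> V=0 FIRE
t=10: input=3 -> V=0 FIRE

Answer: 7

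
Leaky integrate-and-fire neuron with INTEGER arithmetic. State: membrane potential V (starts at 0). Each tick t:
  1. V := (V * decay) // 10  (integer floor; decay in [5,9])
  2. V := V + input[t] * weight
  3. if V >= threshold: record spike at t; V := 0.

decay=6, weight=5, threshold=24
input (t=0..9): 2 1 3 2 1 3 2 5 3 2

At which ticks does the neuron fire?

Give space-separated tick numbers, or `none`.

t=0: input=2 -> V=10
t=1: input=1 -> V=11
t=2: input=3 -> V=21
t=3: input=2 -> V=22
t=4: input=1 -> V=18
t=5: input=3 -> V=0 FIRE
t=6: input=2 -> V=10
t=7: input=5 -> V=0 FIRE
t=8: input=3 -> V=15
t=9: input=2 -> V=19

Answer: 5 7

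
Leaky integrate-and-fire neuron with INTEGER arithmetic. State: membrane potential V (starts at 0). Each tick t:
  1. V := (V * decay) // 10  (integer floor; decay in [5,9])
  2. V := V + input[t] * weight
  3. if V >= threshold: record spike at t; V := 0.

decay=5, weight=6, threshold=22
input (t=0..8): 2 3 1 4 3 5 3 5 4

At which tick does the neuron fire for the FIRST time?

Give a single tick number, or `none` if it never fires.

t=0: input=2 -> V=12
t=1: input=3 -> V=0 FIRE
t=2: input=1 -> V=6
t=3: input=4 -> V=0 FIRE
t=4: input=3 -> V=18
t=5: input=5 -> V=0 FIRE
t=6: input=3 -> V=18
t=7: input=5 -> V=0 FIRE
t=8: input=4 -> V=0 FIRE

Answer: 1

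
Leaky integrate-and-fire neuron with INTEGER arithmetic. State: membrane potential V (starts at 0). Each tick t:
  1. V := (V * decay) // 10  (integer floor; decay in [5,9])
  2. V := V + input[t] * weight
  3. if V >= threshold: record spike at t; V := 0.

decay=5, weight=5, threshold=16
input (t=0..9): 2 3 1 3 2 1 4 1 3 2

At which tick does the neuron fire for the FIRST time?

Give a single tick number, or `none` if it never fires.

Answer: 1

Derivation:
t=0: input=2 -> V=10
t=1: input=3 -> V=0 FIRE
t=2: input=1 -> V=5
t=3: input=3 -> V=0 FIRE
t=4: input=2 -> V=10
t=5: input=1 -> V=10
t=6: input=4 -> V=0 FIRE
t=7: input=1 -> V=5
t=8: input=3 -> V=0 FIRE
t=9: input=2 -> V=10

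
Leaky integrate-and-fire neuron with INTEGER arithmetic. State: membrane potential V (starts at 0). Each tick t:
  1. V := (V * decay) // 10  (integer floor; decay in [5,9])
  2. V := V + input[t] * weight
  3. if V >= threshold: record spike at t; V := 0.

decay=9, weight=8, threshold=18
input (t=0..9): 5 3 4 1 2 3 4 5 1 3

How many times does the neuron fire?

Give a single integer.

Answer: 8

Derivation:
t=0: input=5 -> V=0 FIRE
t=1: input=3 -> V=0 FIRE
t=2: input=4 -> V=0 FIRE
t=3: input=1 -> V=8
t=4: input=2 -> V=0 FIRE
t=5: input=3 -> V=0 FIRE
t=6: input=4 -> V=0 FIRE
t=7: input=5 -> V=0 FIRE
t=8: input=1 -> V=8
t=9: input=3 -> V=0 FIRE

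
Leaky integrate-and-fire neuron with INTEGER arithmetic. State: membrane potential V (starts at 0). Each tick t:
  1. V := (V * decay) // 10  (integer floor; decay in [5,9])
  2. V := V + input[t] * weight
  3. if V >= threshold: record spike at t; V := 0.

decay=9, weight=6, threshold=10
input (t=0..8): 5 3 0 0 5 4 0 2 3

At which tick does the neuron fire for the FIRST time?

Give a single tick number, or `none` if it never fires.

t=0: input=5 -> V=0 FIRE
t=1: input=3 -> V=0 FIRE
t=2: input=0 -> V=0
t=3: input=0 -> V=0
t=4: input=5 -> V=0 FIRE
t=5: input=4 -> V=0 FIRE
t=6: input=0 -> V=0
t=7: input=2 -> V=0 FIRE
t=8: input=3 -> V=0 FIRE

Answer: 0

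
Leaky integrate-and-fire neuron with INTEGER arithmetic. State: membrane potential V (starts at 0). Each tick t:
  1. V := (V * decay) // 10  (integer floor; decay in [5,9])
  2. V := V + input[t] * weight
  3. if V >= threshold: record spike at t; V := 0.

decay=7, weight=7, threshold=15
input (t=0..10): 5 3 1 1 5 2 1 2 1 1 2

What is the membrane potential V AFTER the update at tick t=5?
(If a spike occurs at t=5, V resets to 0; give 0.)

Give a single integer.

t=0: input=5 -> V=0 FIRE
t=1: input=3 -> V=0 FIRE
t=2: input=1 -> V=7
t=3: input=1 -> V=11
t=4: input=5 -> V=0 FIRE
t=5: input=2 -> V=14
t=6: input=1 -> V=0 FIRE
t=7: input=2 -> V=14
t=8: input=1 -> V=0 FIRE
t=9: input=1 -> V=7
t=10: input=2 -> V=0 FIRE

Answer: 14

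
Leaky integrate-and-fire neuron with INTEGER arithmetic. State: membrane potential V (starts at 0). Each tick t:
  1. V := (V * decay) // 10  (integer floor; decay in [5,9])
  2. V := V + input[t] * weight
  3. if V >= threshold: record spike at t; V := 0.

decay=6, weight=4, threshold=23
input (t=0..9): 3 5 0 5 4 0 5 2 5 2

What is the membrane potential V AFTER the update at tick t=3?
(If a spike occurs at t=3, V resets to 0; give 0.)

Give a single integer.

Answer: 20

Derivation:
t=0: input=3 -> V=12
t=1: input=5 -> V=0 FIRE
t=2: input=0 -> V=0
t=3: input=5 -> V=20
t=4: input=4 -> V=0 FIRE
t=5: input=0 -> V=0
t=6: input=5 -> V=20
t=7: input=2 -> V=20
t=8: input=5 -> V=0 FIRE
t=9: input=2 -> V=8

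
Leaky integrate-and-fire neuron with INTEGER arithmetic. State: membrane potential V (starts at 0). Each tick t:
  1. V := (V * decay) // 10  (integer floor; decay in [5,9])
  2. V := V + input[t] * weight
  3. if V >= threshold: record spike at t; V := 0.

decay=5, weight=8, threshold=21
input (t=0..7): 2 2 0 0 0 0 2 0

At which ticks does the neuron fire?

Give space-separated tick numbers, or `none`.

t=0: input=2 -> V=16
t=1: input=2 -> V=0 FIRE
t=2: input=0 -> V=0
t=3: input=0 -> V=0
t=4: input=0 -> V=0
t=5: input=0 -> V=0
t=6: input=2 -> V=16
t=7: input=0 -> V=8

Answer: 1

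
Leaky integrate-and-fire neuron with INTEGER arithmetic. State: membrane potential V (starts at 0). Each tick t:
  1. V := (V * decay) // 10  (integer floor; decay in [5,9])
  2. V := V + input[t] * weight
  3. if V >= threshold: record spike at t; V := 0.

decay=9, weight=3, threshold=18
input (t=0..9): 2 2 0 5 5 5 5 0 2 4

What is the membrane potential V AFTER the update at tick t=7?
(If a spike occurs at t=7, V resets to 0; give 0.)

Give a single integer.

t=0: input=2 -> V=6
t=1: input=2 -> V=11
t=2: input=0 -> V=9
t=3: input=5 -> V=0 FIRE
t=4: input=5 -> V=15
t=5: input=5 -> V=0 FIRE
t=6: input=5 -> V=15
t=7: input=0 -> V=13
t=8: input=2 -> V=17
t=9: input=4 -> V=0 FIRE

Answer: 13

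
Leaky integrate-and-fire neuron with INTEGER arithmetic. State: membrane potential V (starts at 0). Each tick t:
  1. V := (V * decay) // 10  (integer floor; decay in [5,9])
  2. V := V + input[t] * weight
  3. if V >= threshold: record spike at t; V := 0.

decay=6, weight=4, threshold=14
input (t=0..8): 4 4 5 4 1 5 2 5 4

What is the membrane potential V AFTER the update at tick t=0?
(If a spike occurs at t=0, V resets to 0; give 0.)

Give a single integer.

t=0: input=4 -> V=0 FIRE
t=1: input=4 -> V=0 FIRE
t=2: input=5 -> V=0 FIRE
t=3: input=4 -> V=0 FIRE
t=4: input=1 -> V=4
t=5: input=5 -> V=0 FIRE
t=6: input=2 -> V=8
t=7: input=5 -> V=0 FIRE
t=8: input=4 -> V=0 FIRE

Answer: 0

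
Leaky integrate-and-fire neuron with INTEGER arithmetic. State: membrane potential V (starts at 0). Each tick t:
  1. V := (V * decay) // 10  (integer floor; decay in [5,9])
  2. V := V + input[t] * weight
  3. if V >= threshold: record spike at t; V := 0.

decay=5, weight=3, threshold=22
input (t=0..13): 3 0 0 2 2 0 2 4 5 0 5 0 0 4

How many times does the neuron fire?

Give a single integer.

t=0: input=3 -> V=9
t=1: input=0 -> V=4
t=2: input=0 -> V=2
t=3: input=2 -> V=7
t=4: input=2 -> V=9
t=5: input=0 -> V=4
t=6: input=2 -> V=8
t=7: input=4 -> V=16
t=8: input=5 -> V=0 FIRE
t=9: input=0 -> V=0
t=10: input=5 -> V=15
t=11: input=0 -> V=7
t=12: input=0 -> V=3
t=13: input=4 -> V=13

Answer: 1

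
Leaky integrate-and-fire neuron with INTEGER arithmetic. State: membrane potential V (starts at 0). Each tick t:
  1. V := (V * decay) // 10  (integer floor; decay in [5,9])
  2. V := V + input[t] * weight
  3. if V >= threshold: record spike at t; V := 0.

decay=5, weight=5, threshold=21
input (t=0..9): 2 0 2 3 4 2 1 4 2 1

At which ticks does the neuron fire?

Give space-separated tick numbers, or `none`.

Answer: 3 7

Derivation:
t=0: input=2 -> V=10
t=1: input=0 -> V=5
t=2: input=2 -> V=12
t=3: input=3 -> V=0 FIRE
t=4: input=4 -> V=20
t=5: input=2 -> V=20
t=6: input=1 -> V=15
t=7: input=4 -> V=0 FIRE
t=8: input=2 -> V=10
t=9: input=1 -> V=10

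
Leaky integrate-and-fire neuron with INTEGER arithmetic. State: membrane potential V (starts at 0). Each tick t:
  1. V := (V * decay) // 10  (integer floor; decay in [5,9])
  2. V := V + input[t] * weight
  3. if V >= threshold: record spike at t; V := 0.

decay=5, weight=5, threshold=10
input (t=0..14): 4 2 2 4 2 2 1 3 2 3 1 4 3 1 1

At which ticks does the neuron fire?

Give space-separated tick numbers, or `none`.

t=0: input=4 -> V=0 FIRE
t=1: input=2 -> V=0 FIRE
t=2: input=2 -> V=0 FIRE
t=3: input=4 -> V=0 FIRE
t=4: input=2 -> V=0 FIRE
t=5: input=2 -> V=0 FIRE
t=6: input=1 -> V=5
t=7: input=3 -> V=0 FIRE
t=8: input=2 -> V=0 FIRE
t=9: input=3 -> V=0 FIRE
t=10: input=1 -> V=5
t=11: input=4 -> V=0 FIRE
t=12: input=3 -> V=0 FIRE
t=13: input=1 -> V=5
t=14: input=1 -> V=7

Answer: 0 1 2 3 4 5 7 8 9 11 12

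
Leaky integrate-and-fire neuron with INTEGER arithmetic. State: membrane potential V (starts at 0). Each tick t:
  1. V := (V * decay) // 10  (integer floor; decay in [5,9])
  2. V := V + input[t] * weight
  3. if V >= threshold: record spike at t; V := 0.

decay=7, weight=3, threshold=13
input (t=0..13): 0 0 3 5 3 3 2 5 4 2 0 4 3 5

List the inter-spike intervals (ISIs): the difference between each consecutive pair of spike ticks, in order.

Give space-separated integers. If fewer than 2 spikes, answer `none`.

Answer: 2 2 2 3 1

Derivation:
t=0: input=0 -> V=0
t=1: input=0 -> V=0
t=2: input=3 -> V=9
t=3: input=5 -> V=0 FIRE
t=4: input=3 -> V=9
t=5: input=3 -> V=0 FIRE
t=6: input=2 -> V=6
t=7: input=5 -> V=0 FIRE
t=8: input=4 -> V=12
t=9: input=2 -> V=0 FIRE
t=10: input=0 -> V=0
t=11: input=4 -> V=12
t=12: input=3 -> V=0 FIRE
t=13: input=5 -> V=0 FIRE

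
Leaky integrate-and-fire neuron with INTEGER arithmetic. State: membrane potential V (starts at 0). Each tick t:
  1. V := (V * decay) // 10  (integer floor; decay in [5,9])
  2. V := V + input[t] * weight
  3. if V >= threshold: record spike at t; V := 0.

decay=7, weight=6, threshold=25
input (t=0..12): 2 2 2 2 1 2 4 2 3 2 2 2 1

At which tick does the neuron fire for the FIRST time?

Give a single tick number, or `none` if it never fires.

Answer: 2

Derivation:
t=0: input=2 -> V=12
t=1: input=2 -> V=20
t=2: input=2 -> V=0 FIRE
t=3: input=2 -> V=12
t=4: input=1 -> V=14
t=5: input=2 -> V=21
t=6: input=4 -> V=0 FIRE
t=7: input=2 -> V=12
t=8: input=3 -> V=0 FIRE
t=9: input=2 -> V=12
t=10: input=2 -> V=20
t=11: input=2 -> V=0 FIRE
t=12: input=1 -> V=6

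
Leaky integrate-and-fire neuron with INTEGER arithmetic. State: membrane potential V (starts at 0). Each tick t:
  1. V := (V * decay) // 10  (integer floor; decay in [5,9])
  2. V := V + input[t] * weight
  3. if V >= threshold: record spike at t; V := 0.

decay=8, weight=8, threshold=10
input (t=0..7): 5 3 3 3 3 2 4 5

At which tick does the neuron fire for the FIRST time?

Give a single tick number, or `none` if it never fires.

Answer: 0

Derivation:
t=0: input=5 -> V=0 FIRE
t=1: input=3 -> V=0 FIRE
t=2: input=3 -> V=0 FIRE
t=3: input=3 -> V=0 FIRE
t=4: input=3 -> V=0 FIRE
t=5: input=2 -> V=0 FIRE
t=6: input=4 -> V=0 FIRE
t=7: input=5 -> V=0 FIRE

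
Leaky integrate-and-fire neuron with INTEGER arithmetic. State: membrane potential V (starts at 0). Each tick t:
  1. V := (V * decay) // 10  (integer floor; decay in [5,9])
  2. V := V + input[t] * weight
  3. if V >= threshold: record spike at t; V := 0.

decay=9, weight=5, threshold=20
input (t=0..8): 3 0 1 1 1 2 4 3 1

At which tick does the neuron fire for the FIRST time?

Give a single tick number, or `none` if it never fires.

Answer: 4

Derivation:
t=0: input=3 -> V=15
t=1: input=0 -> V=13
t=2: input=1 -> V=16
t=3: input=1 -> V=19
t=4: input=1 -> V=0 FIRE
t=5: input=2 -> V=10
t=6: input=4 -> V=0 FIRE
t=7: input=3 -> V=15
t=8: input=1 -> V=18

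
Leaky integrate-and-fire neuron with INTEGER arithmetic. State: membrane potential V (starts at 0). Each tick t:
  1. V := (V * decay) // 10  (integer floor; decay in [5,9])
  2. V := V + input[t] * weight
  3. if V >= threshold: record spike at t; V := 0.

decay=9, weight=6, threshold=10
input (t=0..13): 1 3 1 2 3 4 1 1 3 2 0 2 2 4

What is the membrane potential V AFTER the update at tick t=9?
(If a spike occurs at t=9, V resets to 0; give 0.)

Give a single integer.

t=0: input=1 -> V=6
t=1: input=3 -> V=0 FIRE
t=2: input=1 -> V=6
t=3: input=2 -> V=0 FIRE
t=4: input=3 -> V=0 FIRE
t=5: input=4 -> V=0 FIRE
t=6: input=1 -> V=6
t=7: input=1 -> V=0 FIRE
t=8: input=3 -> V=0 FIRE
t=9: input=2 -> V=0 FIRE
t=10: input=0 -> V=0
t=11: input=2 -> V=0 FIRE
t=12: input=2 -> V=0 FIRE
t=13: input=4 -> V=0 FIRE

Answer: 0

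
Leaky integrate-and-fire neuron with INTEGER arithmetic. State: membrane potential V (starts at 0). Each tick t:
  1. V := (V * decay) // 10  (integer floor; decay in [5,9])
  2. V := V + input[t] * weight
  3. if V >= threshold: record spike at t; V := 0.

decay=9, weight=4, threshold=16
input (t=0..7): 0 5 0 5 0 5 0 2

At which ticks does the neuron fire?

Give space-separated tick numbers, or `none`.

Answer: 1 3 5

Derivation:
t=0: input=0 -> V=0
t=1: input=5 -> V=0 FIRE
t=2: input=0 -> V=0
t=3: input=5 -> V=0 FIRE
t=4: input=0 -> V=0
t=5: input=5 -> V=0 FIRE
t=6: input=0 -> V=0
t=7: input=2 -> V=8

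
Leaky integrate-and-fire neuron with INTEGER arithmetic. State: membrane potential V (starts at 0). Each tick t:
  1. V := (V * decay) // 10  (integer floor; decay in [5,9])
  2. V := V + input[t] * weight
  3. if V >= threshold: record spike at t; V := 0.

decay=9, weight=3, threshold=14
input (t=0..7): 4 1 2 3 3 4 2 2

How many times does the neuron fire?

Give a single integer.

t=0: input=4 -> V=12
t=1: input=1 -> V=13
t=2: input=2 -> V=0 FIRE
t=3: input=3 -> V=9
t=4: input=3 -> V=0 FIRE
t=5: input=4 -> V=12
t=6: input=2 -> V=0 FIRE
t=7: input=2 -> V=6

Answer: 3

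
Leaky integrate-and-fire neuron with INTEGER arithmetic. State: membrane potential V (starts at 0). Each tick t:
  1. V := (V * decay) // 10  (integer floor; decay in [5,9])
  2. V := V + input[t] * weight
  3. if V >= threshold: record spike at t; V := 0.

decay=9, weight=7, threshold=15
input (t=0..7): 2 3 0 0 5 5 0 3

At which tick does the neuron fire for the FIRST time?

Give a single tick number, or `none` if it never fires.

Answer: 1

Derivation:
t=0: input=2 -> V=14
t=1: input=3 -> V=0 FIRE
t=2: input=0 -> V=0
t=3: input=0 -> V=0
t=4: input=5 -> V=0 FIRE
t=5: input=5 -> V=0 FIRE
t=6: input=0 -> V=0
t=7: input=3 -> V=0 FIRE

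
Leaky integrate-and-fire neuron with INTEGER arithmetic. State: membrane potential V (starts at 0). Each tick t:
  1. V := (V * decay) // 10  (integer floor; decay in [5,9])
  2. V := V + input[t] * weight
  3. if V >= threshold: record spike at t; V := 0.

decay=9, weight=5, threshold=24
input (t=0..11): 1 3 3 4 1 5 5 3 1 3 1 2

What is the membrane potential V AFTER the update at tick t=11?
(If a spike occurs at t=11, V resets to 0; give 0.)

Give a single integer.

Answer: 14

Derivation:
t=0: input=1 -> V=5
t=1: input=3 -> V=19
t=2: input=3 -> V=0 FIRE
t=3: input=4 -> V=20
t=4: input=1 -> V=23
t=5: input=5 -> V=0 FIRE
t=6: input=5 -> V=0 FIRE
t=7: input=3 -> V=15
t=8: input=1 -> V=18
t=9: input=3 -> V=0 FIRE
t=10: input=1 -> V=5
t=11: input=2 -> V=14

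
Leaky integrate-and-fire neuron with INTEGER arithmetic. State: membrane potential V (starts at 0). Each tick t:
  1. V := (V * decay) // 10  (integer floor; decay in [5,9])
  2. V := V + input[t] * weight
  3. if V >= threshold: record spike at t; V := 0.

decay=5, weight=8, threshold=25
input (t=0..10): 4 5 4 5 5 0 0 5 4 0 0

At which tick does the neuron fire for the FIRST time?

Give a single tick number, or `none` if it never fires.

Answer: 0

Derivation:
t=0: input=4 -> V=0 FIRE
t=1: input=5 -> V=0 FIRE
t=2: input=4 -> V=0 FIRE
t=3: input=5 -> V=0 FIRE
t=4: input=5 -> V=0 FIRE
t=5: input=0 -> V=0
t=6: input=0 -> V=0
t=7: input=5 -> V=0 FIRE
t=8: input=4 -> V=0 FIRE
t=9: input=0 -> V=0
t=10: input=0 -> V=0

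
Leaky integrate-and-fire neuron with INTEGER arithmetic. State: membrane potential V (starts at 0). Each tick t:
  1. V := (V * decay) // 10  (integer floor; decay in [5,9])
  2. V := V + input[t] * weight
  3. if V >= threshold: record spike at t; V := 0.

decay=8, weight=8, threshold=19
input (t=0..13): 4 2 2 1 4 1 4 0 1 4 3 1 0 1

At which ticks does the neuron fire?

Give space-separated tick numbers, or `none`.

t=0: input=4 -> V=0 FIRE
t=1: input=2 -> V=16
t=2: input=2 -> V=0 FIRE
t=3: input=1 -> V=8
t=4: input=4 -> V=0 FIRE
t=5: input=1 -> V=8
t=6: input=4 -> V=0 FIRE
t=7: input=0 -> V=0
t=8: input=1 -> V=8
t=9: input=4 -> V=0 FIRE
t=10: input=3 -> V=0 FIRE
t=11: input=1 -> V=8
t=12: input=0 -> V=6
t=13: input=1 -> V=12

Answer: 0 2 4 6 9 10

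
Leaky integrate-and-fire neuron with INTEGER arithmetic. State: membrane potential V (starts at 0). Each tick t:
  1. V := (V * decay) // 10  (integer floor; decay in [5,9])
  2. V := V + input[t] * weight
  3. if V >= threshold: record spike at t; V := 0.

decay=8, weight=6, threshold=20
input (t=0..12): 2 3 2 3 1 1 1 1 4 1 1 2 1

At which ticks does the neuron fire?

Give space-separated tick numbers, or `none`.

Answer: 1 3 8 11

Derivation:
t=0: input=2 -> V=12
t=1: input=3 -> V=0 FIRE
t=2: input=2 -> V=12
t=3: input=3 -> V=0 FIRE
t=4: input=1 -> V=6
t=5: input=1 -> V=10
t=6: input=1 -> V=14
t=7: input=1 -> V=17
t=8: input=4 -> V=0 FIRE
t=9: input=1 -> V=6
t=10: input=1 -> V=10
t=11: input=2 -> V=0 FIRE
t=12: input=1 -> V=6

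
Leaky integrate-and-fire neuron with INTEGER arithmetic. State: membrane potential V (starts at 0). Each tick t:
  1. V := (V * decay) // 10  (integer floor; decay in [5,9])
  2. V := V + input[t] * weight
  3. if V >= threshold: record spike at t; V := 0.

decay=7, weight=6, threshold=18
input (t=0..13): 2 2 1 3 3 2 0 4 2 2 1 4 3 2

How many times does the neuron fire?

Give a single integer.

t=0: input=2 -> V=12
t=1: input=2 -> V=0 FIRE
t=2: input=1 -> V=6
t=3: input=3 -> V=0 FIRE
t=4: input=3 -> V=0 FIRE
t=5: input=2 -> V=12
t=6: input=0 -> V=8
t=7: input=4 -> V=0 FIRE
t=8: input=2 -> V=12
t=9: input=2 -> V=0 FIRE
t=10: input=1 -> V=6
t=11: input=4 -> V=0 FIRE
t=12: input=3 -> V=0 FIRE
t=13: input=2 -> V=12

Answer: 7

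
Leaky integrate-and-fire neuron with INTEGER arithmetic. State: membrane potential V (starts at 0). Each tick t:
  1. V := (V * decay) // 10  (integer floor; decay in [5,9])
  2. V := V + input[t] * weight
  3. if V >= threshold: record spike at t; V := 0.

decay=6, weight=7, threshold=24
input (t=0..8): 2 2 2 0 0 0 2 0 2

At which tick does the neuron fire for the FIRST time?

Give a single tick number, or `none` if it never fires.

t=0: input=2 -> V=14
t=1: input=2 -> V=22
t=2: input=2 -> V=0 FIRE
t=3: input=0 -> V=0
t=4: input=0 -> V=0
t=5: input=0 -> V=0
t=6: input=2 -> V=14
t=7: input=0 -> V=8
t=8: input=2 -> V=18

Answer: 2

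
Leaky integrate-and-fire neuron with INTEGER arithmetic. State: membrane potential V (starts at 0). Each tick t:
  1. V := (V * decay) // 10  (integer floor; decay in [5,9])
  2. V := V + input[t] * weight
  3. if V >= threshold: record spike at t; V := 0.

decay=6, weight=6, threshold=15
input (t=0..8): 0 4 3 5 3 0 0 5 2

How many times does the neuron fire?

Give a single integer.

Answer: 5

Derivation:
t=0: input=0 -> V=0
t=1: input=4 -> V=0 FIRE
t=2: input=3 -> V=0 FIRE
t=3: input=5 -> V=0 FIRE
t=4: input=3 -> V=0 FIRE
t=5: input=0 -> V=0
t=6: input=0 -> V=0
t=7: input=5 -> V=0 FIRE
t=8: input=2 -> V=12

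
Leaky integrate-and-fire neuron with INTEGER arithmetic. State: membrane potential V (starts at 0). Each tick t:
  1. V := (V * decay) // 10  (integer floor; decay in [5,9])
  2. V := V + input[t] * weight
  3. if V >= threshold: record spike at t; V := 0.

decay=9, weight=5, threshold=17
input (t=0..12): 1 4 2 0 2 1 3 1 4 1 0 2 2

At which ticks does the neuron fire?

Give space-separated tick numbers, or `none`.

t=0: input=1 -> V=5
t=1: input=4 -> V=0 FIRE
t=2: input=2 -> V=10
t=3: input=0 -> V=9
t=4: input=2 -> V=0 FIRE
t=5: input=1 -> V=5
t=6: input=3 -> V=0 FIRE
t=7: input=1 -> V=5
t=8: input=4 -> V=0 FIRE
t=9: input=1 -> V=5
t=10: input=0 -> V=4
t=11: input=2 -> V=13
t=12: input=2 -> V=0 FIRE

Answer: 1 4 6 8 12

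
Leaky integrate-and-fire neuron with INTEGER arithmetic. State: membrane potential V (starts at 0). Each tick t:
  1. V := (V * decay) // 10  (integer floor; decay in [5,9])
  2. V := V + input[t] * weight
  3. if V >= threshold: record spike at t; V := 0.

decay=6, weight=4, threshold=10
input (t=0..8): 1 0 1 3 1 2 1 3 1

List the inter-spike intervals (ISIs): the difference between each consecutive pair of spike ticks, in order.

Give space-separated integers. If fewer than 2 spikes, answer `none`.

t=0: input=1 -> V=4
t=1: input=0 -> V=2
t=2: input=1 -> V=5
t=3: input=3 -> V=0 FIRE
t=4: input=1 -> V=4
t=5: input=2 -> V=0 FIRE
t=6: input=1 -> V=4
t=7: input=3 -> V=0 FIRE
t=8: input=1 -> V=4

Answer: 2 2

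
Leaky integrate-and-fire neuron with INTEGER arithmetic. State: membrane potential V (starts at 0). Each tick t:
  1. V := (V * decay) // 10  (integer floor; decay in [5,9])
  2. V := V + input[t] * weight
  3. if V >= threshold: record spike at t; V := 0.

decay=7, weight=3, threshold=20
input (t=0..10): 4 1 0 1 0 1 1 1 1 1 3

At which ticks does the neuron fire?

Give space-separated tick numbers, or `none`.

Answer: none

Derivation:
t=0: input=4 -> V=12
t=1: input=1 -> V=11
t=2: input=0 -> V=7
t=3: input=1 -> V=7
t=4: input=0 -> V=4
t=5: input=1 -> V=5
t=6: input=1 -> V=6
t=7: input=1 -> V=7
t=8: input=1 -> V=7
t=9: input=1 -> V=7
t=10: input=3 -> V=13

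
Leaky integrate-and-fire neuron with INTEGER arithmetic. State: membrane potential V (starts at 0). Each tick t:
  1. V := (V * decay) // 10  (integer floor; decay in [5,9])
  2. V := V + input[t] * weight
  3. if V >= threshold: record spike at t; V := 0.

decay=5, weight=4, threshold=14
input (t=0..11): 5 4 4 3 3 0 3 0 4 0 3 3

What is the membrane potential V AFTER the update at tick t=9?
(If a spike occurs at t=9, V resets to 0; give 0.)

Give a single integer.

Answer: 0

Derivation:
t=0: input=5 -> V=0 FIRE
t=1: input=4 -> V=0 FIRE
t=2: input=4 -> V=0 FIRE
t=3: input=3 -> V=12
t=4: input=3 -> V=0 FIRE
t=5: input=0 -> V=0
t=6: input=3 -> V=12
t=7: input=0 -> V=6
t=8: input=4 -> V=0 FIRE
t=9: input=0 -> V=0
t=10: input=3 -> V=12
t=11: input=3 -> V=0 FIRE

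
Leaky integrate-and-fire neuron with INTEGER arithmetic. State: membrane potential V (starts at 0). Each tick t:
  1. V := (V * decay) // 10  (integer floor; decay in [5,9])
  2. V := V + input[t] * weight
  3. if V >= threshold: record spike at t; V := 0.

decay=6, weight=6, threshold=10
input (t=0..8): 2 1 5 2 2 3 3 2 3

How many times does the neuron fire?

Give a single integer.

t=0: input=2 -> V=0 FIRE
t=1: input=1 -> V=6
t=2: input=5 -> V=0 FIRE
t=3: input=2 -> V=0 FIRE
t=4: input=2 -> V=0 FIRE
t=5: input=3 -> V=0 FIRE
t=6: input=3 -> V=0 FIRE
t=7: input=2 -> V=0 FIRE
t=8: input=3 -> V=0 FIRE

Answer: 8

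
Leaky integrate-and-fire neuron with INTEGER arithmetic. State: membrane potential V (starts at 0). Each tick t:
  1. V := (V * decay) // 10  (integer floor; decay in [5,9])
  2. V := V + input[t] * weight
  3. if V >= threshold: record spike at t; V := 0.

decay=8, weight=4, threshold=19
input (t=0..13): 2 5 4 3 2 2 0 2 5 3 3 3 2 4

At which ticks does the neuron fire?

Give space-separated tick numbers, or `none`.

t=0: input=2 -> V=8
t=1: input=5 -> V=0 FIRE
t=2: input=4 -> V=16
t=3: input=3 -> V=0 FIRE
t=4: input=2 -> V=8
t=5: input=2 -> V=14
t=6: input=0 -> V=11
t=7: input=2 -> V=16
t=8: input=5 -> V=0 FIRE
t=9: input=3 -> V=12
t=10: input=3 -> V=0 FIRE
t=11: input=3 -> V=12
t=12: input=2 -> V=17
t=13: input=4 -> V=0 FIRE

Answer: 1 3 8 10 13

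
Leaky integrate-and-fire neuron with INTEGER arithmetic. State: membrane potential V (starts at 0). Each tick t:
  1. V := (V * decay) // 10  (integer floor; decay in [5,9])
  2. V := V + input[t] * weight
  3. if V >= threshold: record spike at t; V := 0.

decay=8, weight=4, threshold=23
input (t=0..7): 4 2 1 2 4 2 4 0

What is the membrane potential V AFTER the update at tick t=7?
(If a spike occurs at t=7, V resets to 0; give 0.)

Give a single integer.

t=0: input=4 -> V=16
t=1: input=2 -> V=20
t=2: input=1 -> V=20
t=3: input=2 -> V=0 FIRE
t=4: input=4 -> V=16
t=5: input=2 -> V=20
t=6: input=4 -> V=0 FIRE
t=7: input=0 -> V=0

Answer: 0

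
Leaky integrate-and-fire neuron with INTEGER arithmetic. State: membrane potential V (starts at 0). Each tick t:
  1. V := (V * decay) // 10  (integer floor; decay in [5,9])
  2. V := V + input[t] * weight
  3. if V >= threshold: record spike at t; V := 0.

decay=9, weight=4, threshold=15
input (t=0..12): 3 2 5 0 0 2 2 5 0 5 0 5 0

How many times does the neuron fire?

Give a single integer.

t=0: input=3 -> V=12
t=1: input=2 -> V=0 FIRE
t=2: input=5 -> V=0 FIRE
t=3: input=0 -> V=0
t=4: input=0 -> V=0
t=5: input=2 -> V=8
t=6: input=2 -> V=0 FIRE
t=7: input=5 -> V=0 FIRE
t=8: input=0 -> V=0
t=9: input=5 -> V=0 FIRE
t=10: input=0 -> V=0
t=11: input=5 -> V=0 FIRE
t=12: input=0 -> V=0

Answer: 6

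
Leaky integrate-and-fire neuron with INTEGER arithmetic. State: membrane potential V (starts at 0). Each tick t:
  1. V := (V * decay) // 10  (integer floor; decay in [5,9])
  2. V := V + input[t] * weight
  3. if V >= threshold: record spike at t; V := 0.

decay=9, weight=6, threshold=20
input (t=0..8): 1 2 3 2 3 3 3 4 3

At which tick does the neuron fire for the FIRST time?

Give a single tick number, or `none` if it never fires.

Answer: 2

Derivation:
t=0: input=1 -> V=6
t=1: input=2 -> V=17
t=2: input=3 -> V=0 FIRE
t=3: input=2 -> V=12
t=4: input=3 -> V=0 FIRE
t=5: input=3 -> V=18
t=6: input=3 -> V=0 FIRE
t=7: input=4 -> V=0 FIRE
t=8: input=3 -> V=18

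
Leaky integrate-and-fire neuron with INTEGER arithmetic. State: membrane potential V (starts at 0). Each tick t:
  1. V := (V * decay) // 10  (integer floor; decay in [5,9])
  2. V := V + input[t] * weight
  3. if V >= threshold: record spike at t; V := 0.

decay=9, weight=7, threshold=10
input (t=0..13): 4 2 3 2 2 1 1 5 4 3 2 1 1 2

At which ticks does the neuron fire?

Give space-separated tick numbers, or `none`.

Answer: 0 1 2 3 4 6 7 8 9 10 12 13

Derivation:
t=0: input=4 -> V=0 FIRE
t=1: input=2 -> V=0 FIRE
t=2: input=3 -> V=0 FIRE
t=3: input=2 -> V=0 FIRE
t=4: input=2 -> V=0 FIRE
t=5: input=1 -> V=7
t=6: input=1 -> V=0 FIRE
t=7: input=5 -> V=0 FIRE
t=8: input=4 -> V=0 FIRE
t=9: input=3 -> V=0 FIRE
t=10: input=2 -> V=0 FIRE
t=11: input=1 -> V=7
t=12: input=1 -> V=0 FIRE
t=13: input=2 -> V=0 FIRE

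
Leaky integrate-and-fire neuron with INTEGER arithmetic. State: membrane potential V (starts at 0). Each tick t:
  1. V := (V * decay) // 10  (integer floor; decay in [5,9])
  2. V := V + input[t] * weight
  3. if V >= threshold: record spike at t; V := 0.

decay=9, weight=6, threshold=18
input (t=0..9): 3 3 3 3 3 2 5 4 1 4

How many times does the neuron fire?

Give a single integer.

t=0: input=3 -> V=0 FIRE
t=1: input=3 -> V=0 FIRE
t=2: input=3 -> V=0 FIRE
t=3: input=3 -> V=0 FIRE
t=4: input=3 -> V=0 FIRE
t=5: input=2 -> V=12
t=6: input=5 -> V=0 FIRE
t=7: input=4 -> V=0 FIRE
t=8: input=1 -> V=6
t=9: input=4 -> V=0 FIRE

Answer: 8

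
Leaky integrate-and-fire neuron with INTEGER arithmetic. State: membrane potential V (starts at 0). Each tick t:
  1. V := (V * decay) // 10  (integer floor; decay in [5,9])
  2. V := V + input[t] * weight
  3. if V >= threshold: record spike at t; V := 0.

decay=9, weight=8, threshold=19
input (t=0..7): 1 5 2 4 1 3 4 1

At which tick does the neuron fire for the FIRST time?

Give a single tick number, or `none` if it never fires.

t=0: input=1 -> V=8
t=1: input=5 -> V=0 FIRE
t=2: input=2 -> V=16
t=3: input=4 -> V=0 FIRE
t=4: input=1 -> V=8
t=5: input=3 -> V=0 FIRE
t=6: input=4 -> V=0 FIRE
t=7: input=1 -> V=8

Answer: 1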